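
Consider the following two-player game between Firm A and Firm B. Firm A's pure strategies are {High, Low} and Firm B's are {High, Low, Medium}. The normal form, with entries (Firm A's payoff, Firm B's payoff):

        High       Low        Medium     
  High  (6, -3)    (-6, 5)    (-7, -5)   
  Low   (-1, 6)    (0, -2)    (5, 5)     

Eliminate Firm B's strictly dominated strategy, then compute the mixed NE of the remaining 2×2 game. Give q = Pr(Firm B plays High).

Firm B's strategy Medium is strictly dominated by High: -3 > -5 and 6 > 5. Eliminate Medium.
Firm A's indifference between High and Low determines Firm B's mixing probability q:
  Firm A's payoff from High: q·6 + (1−q)·(-6) = 12q - 6
  Firm A's payoff from Low: q·(-1) + (1−q)·0 = -q
  12q - 6 = -q  ⇒  13q = 6  ⇒  q = 6/13.

q = 6/13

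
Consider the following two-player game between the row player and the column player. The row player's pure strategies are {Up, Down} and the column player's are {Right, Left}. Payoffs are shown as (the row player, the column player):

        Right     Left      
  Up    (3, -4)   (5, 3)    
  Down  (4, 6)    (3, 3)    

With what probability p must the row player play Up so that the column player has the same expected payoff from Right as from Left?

p = 3/10

In a mixed equilibrium the column player is indifferent between Right and Left; this condition fixes p.
  the column player's payoff to Right: p·(-4) + (1−p)·6 = -10p + 6
  the column player's payoff to Left: p·3 + (1−p)·3 = 3
  -10p + 6 = 3  ⇒  -10p = -3  ⇒  p = 3/10.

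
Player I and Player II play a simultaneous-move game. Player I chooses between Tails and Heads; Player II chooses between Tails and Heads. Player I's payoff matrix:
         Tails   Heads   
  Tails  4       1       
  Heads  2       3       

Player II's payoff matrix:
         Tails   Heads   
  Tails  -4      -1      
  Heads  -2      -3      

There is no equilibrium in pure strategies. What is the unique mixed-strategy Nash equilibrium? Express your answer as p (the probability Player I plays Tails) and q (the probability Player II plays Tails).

Set Player II's expected payoff from Tails equal to that from Heads:
  Player II's payoff from Tails: p·(-4) + (1−p)·(-2) = -2p - 2
  Player II's payoff from Heads: p·(-1) + (1−p)·(-3) = 2p - 3
  -2p - 2 = 2p - 3  ⇒  -4p = -1  ⇒  p = 1/4.
In a mixed equilibrium Player I is indifferent between Tails and Heads; this condition fixes q.
  Player I's payoff to Tails: q·4 + (1−q)·1 = 3q + 1
  Player I's payoff to Heads: q·2 + (1−q)·3 = -q + 3
  3q + 1 = -q + 3  ⇒  4q = 2  ⇒  q = 1/2.

p = 1/4, q = 1/2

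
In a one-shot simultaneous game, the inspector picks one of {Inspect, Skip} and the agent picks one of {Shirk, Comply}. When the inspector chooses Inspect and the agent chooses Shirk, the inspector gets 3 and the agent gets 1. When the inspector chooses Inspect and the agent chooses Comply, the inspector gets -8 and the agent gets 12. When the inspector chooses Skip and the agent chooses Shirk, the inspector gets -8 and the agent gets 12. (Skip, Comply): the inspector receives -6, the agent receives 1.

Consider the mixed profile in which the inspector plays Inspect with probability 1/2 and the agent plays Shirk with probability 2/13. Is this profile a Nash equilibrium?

Yes

Check the agent's indifference given the inspector's mix p = 1/2:
  payoff from Shirk = 13/2; payoff from Comply = 13/2 — equal.
Check the inspector's indifference given the agent's mix q = 2/13:
  payoff from Inspect = -82/13; payoff from Skip = -82/13 — equal.
Both players are indifferent, so neither can profitably deviate.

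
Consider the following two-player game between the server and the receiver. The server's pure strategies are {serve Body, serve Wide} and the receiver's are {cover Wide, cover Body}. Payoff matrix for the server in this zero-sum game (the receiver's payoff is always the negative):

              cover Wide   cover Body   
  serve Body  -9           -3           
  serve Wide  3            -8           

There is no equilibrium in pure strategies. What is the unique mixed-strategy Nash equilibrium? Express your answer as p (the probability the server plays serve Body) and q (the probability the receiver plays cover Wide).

For the receiver to be willing to mix, the receiver must be indifferent between cover Wide and cover Body, which pins down the server's mix.
  the receiver's payoff to cover Wide: p·9 + (1−p)·(-3) = 12p - 3
  the receiver's payoff to cover Body: p·3 + (1−p)·8 = -5p + 8
  12p - 3 = -5p + 8  ⇒  17p = 11  ⇒  p = 11/17.
For the server to be willing to mix, the server must be indifferent between serve Body and serve Wide, which pins down the receiver's mix.
  the server's payoff to serve Body: q·(-9) + (1−q)·(-3) = -6q - 3
  the server's payoff to serve Wide: q·3 + (1−q)·(-8) = 11q - 8
  -6q - 3 = 11q - 8  ⇒  -17q = -5  ⇒  q = 5/17.

p = 11/17, q = 5/17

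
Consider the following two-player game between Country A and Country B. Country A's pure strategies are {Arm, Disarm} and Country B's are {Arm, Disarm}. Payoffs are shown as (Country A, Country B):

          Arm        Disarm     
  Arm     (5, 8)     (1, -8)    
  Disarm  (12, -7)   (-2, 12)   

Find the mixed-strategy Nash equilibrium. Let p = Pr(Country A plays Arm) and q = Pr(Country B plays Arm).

p = 19/35, q = 3/10

In a mixed equilibrium Country B is indifferent between Arm and Disarm; this condition fixes p.
  Country B's expected payoff from Arm: p·8 + (1−p)·(-7) = 15p - 7
  Country B's expected payoff from Disarm: p·(-8) + (1−p)·12 = -20p + 12
  15p - 7 = -20p + 12  ⇒  35p = 19  ⇒  p = 19/35.
In a mixed equilibrium Country A is indifferent between Arm and Disarm; this condition fixes q.
  Country A's payoff from Arm: q·5 + (1−q)·1 = 4q + 1
  Country A's payoff from Disarm: q·12 + (1−q)·(-2) = 14q - 2
  4q + 1 = 14q - 2  ⇒  -10q = -3  ⇒  q = 3/10.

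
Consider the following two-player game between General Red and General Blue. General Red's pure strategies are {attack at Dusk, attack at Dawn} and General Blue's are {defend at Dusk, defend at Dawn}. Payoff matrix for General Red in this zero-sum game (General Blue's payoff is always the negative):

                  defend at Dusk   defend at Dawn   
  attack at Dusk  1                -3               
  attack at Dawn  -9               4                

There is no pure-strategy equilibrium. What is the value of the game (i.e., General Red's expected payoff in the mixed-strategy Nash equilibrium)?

v = -23/17

General Red's indifference between attack at Dusk and attack at Dawn determines General Blue's mixing probability q:
  General Red's payoff from attack at Dusk: q·1 + (1−q)·(-3) = 4q - 3
  General Red's payoff from attack at Dawn: q·(-9) + (1−q)·4 = -13q + 4
  4q - 3 = -13q + 4  ⇒  17q = 7  ⇒  q = 7/17.
The value is General Red's expected payoff against this mix (using attack at Dusk): (7/17)·1 + (10/17)·(-3) = -23/17.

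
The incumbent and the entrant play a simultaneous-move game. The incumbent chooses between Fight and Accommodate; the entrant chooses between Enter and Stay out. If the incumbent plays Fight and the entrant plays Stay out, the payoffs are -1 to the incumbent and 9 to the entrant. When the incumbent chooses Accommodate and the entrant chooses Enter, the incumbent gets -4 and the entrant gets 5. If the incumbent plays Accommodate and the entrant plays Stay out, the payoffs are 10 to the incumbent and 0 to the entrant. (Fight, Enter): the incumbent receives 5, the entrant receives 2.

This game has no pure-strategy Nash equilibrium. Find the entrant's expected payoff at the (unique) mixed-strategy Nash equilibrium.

15/4

The entrant's indifference between Enter and Stay out determines the incumbent's mixing probability p:
  the entrant's payoff from Enter: p·2 + (1−p)·5 = -3p + 5
  the entrant's payoff from Stay out: p·9 + (1−p)·0 = 9p
  -3p + 5 = 9p  ⇒  -12p = -5  ⇒  p = 5/12.
At equilibrium the entrant is indifferent across columns, so the entrant's payoff equals the payoff from Enter: (5/12)·2 + (7/12)·5 = 15/4.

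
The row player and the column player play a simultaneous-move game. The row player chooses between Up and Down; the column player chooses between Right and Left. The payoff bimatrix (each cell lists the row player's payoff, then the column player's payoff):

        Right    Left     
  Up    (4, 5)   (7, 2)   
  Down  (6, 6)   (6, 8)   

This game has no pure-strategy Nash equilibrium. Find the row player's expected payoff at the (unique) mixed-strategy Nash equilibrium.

Set the row player's expected payoff from Up equal to that from Down:
  the row player's payoff to Up: q·4 + (1−q)·7 = -3q + 7
  the row player's payoff to Down: q·6 + (1−q)·6 = 6
  -3q + 7 = 6  ⇒  -3q = -1  ⇒  q = 1/3.
At equilibrium the row player is indifferent across rows, so the row player's payoff equals the payoff from Up: (1/3)·4 + (2/3)·7 = 6.

6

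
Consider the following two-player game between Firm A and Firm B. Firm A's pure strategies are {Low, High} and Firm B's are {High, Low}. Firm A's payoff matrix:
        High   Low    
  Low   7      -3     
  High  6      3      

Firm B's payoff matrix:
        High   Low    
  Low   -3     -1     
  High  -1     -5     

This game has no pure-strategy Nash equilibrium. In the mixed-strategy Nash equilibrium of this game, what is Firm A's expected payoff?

Firm B's mix must leave Firm A indifferent between Low and High.
  Firm A's payoff to Low: q·7 + (1−q)·(-3) = 10q - 3
  Firm A's payoff to High: q·6 + (1−q)·3 = 3q + 3
  10q - 3 = 3q + 3  ⇒  7q = 6  ⇒  q = 6/7.
At equilibrium Firm A is indifferent across rows, so Firm A's payoff equals the payoff from Low: (6/7)·7 + (1/7)·(-3) = 39/7.

39/7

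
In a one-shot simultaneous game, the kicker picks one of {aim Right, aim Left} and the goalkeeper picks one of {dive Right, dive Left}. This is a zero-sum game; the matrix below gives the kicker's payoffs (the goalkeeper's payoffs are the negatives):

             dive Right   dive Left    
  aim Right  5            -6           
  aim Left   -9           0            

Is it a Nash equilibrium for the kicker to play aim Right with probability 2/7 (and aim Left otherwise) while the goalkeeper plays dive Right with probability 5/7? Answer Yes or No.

No

Given the kicker's mix p = 2/7, the goalkeeper's payoff from dive Right is 5 but from dive Left is 12/7. The goalkeeper strictly prefers dive Right, so the goalkeeper would not mix.
So the proposed profile is not a Nash equilibrium.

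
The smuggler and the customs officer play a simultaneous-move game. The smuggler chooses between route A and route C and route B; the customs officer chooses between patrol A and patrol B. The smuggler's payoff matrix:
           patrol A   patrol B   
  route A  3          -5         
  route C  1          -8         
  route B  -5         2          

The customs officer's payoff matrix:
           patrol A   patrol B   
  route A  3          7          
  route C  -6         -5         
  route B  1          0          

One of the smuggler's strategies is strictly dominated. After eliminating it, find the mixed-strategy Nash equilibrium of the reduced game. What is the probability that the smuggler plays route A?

The smuggler's strategy route C is strictly dominated by route A: 3 > 1 and -5 > -8. Eliminate route C.
The customs officer's indifference between patrol A and patrol B determines the smuggler's mixing probability p:
  the customs officer's expected payoff from patrol A: p·3 + (1−p)·1 = 2p + 1
  the customs officer's expected payoff from patrol B: p·7 + (1−p)·0 = 7p
  2p + 1 = 7p  ⇒  -5p = -1  ⇒  p = 1/5.

p = 1/5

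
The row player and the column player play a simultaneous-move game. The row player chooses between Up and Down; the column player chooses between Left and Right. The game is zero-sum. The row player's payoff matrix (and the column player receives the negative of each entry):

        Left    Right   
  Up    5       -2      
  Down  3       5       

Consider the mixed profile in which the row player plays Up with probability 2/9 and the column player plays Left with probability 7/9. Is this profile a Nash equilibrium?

Check the column player's indifference given the row player's mix p = 2/9:
  payoff from Left = -31/9; payoff from Right = -31/9 — equal.
Check the row player's indifference given the column player's mix q = 7/9:
  payoff from Up = 31/9; payoff from Down = 31/9 — equal.
Both players are indifferent, so neither can profitably deviate.

Yes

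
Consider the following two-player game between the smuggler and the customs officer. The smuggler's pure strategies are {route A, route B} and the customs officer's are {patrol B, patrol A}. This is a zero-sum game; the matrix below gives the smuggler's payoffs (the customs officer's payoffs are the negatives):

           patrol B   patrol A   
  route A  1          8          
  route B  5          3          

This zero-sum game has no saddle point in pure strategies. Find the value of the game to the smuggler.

v = 37/9

Set the smuggler's expected payoff from route A equal to that from route B:
  the smuggler's expected payoff from route A: q·1 + (1−q)·8 = -7q + 8
  the smuggler's expected payoff from route B: q·5 + (1−q)·3 = 2q + 3
  -7q + 8 = 2q + 3  ⇒  -9q = -5  ⇒  q = 5/9.
The value is the smuggler's expected payoff against this mix (using route A): (5/9)·1 + (4/9)·8 = 37/9.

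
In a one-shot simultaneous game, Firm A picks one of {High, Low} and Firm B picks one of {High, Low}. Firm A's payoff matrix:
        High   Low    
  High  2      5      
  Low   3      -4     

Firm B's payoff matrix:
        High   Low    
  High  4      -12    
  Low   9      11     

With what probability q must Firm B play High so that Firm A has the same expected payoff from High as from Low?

Firm A's indifference between High and Low determines Firm B's mixing probability q:
  Firm A's payoff to High: q·2 + (1−q)·5 = -3q + 5
  Firm A's payoff to Low: q·3 + (1−q)·(-4) = 7q - 4
  -3q + 5 = 7q - 4  ⇒  -10q = -9  ⇒  q = 9/10.

q = 9/10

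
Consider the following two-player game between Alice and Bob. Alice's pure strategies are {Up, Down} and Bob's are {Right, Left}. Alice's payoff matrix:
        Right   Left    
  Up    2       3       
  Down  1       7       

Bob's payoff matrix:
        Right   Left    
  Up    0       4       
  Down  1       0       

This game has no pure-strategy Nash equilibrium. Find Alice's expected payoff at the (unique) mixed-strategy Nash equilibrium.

11/5

In a mixed equilibrium Alice is indifferent between Up and Down; this condition fixes q.
  Alice's payoff from Up: q·2 + (1−q)·3 = -q + 3
  Alice's payoff from Down: q·1 + (1−q)·7 = -6q + 7
  -q + 3 = -6q + 7  ⇒  5q = 4  ⇒  q = 4/5.
At equilibrium Alice is indifferent across rows, so Alice's payoff equals the payoff from Up: (4/5)·2 + (1/5)·3 = 11/5.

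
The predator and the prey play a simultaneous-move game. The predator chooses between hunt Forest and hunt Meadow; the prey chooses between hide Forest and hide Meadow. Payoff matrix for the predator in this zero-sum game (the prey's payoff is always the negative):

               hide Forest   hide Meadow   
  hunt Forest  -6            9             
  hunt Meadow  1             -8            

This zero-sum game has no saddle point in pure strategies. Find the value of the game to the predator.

v = -13/8

The predator's indifference between hunt Forest and hunt Meadow determines the prey's mixing probability q:
  the predator's payoff to hunt Forest: q·(-6) + (1−q)·9 = -15q + 9
  the predator's payoff to hunt Meadow: q·1 + (1−q)·(-8) = 9q - 8
  -15q + 9 = 9q - 8  ⇒  -24q = -17  ⇒  q = 17/24.
The value is the predator's expected payoff against this mix (using hunt Forest): (17/24)·(-6) + (7/24)·9 = -13/8.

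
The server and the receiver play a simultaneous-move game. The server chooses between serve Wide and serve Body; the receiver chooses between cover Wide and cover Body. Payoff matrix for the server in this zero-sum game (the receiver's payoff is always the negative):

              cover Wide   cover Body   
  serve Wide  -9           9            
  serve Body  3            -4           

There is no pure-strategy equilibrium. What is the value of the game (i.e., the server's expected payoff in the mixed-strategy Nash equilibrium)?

For the server to be willing to mix, the server must be indifferent between serve Wide and serve Body, which pins down the receiver's mix.
  the server's payoff from serve Wide: q·(-9) + (1−q)·9 = -18q + 9
  the server's payoff from serve Body: q·3 + (1−q)·(-4) = 7q - 4
  -18q + 9 = 7q - 4  ⇒  -25q = -13  ⇒  q = 13/25.
The value is the server's expected payoff against this mix (using serve Wide): (13/25)·(-9) + (12/25)·9 = -9/25.

v = -9/25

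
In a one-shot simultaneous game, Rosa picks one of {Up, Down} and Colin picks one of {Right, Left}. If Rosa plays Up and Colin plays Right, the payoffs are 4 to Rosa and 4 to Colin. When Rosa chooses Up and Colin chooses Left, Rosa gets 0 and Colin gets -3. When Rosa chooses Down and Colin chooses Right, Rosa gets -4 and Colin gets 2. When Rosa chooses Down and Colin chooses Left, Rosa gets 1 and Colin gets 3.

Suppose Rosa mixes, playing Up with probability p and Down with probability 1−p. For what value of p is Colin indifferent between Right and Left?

Colin's indifference between Right and Left determines Rosa's mixing probability p:
  Colin's expected payoff from Right: p·4 + (1−p)·2 = 2p + 2
  Colin's expected payoff from Left: p·(-3) + (1−p)·3 = -6p + 3
  2p + 2 = -6p + 3  ⇒  8p = 1  ⇒  p = 1/8.

p = 1/8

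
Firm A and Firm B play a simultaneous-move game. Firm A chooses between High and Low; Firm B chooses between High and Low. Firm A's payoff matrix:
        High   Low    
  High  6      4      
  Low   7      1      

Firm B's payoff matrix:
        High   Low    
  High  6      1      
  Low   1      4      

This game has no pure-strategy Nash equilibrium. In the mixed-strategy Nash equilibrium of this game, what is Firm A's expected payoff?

Firm A's indifference between High and Low determines Firm B's mixing probability q:
  Firm A's payoff to High: q·6 + (1−q)·4 = 2q + 4
  Firm A's payoff to Low: q·7 + (1−q)·1 = 6q + 1
  2q + 4 = 6q + 1  ⇒  -4q = -3  ⇒  q = 3/4.
At equilibrium Firm A is indifferent across rows, so Firm A's payoff equals the payoff from High: (3/4)·6 + (1/4)·4 = 11/2.

11/2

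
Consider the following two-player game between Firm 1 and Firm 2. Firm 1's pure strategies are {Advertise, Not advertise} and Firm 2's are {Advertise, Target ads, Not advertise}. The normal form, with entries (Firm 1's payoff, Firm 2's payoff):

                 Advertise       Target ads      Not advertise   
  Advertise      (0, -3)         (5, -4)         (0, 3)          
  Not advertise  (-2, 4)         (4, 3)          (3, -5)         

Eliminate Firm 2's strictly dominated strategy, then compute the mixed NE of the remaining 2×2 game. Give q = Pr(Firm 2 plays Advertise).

q = 3/5

Firm 2's strategy Target ads is strictly dominated by Advertise: -3 > -4 and 4 > 3. Eliminate Target ads.
Set Firm 1's expected payoff from Advertise equal to that from Not advertise:
  Firm 1's payoff from Advertise: q·0 + (1−q)·0 = 0
  Firm 1's payoff from Not advertise: q·(-2) + (1−q)·3 = -5q + 3
  0 = -5q + 3  ⇒  5q = 3  ⇒  q = 3/5.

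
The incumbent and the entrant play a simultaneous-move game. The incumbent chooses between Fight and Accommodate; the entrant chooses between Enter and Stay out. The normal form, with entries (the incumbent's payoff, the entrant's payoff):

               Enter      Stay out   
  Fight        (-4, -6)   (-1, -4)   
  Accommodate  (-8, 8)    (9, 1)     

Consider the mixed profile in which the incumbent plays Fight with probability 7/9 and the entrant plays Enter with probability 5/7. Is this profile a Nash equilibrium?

Yes

Check the entrant's indifference given the incumbent's mix p = 7/9:
  payoff from Enter = -26/9; payoff from Stay out = -26/9 — equal.
Check the incumbent's indifference given the entrant's mix q = 5/7:
  payoff from Fight = -22/7; payoff from Accommodate = -22/7 — equal.
Both players are indifferent, so neither can profitably deviate.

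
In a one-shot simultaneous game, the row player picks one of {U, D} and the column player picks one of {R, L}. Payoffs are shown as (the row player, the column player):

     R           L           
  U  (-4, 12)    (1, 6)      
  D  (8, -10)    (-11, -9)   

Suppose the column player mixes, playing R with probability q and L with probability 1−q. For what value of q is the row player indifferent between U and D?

q = 1/2

In a mixed equilibrium the row player is indifferent between U and D; this condition fixes q.
  the row player's payoff to U: q·(-4) + (1−q)·1 = -5q + 1
  the row player's payoff to D: q·8 + (1−q)·(-11) = 19q - 11
  -5q + 1 = 19q - 11  ⇒  -24q = -12  ⇒  q = 1/2.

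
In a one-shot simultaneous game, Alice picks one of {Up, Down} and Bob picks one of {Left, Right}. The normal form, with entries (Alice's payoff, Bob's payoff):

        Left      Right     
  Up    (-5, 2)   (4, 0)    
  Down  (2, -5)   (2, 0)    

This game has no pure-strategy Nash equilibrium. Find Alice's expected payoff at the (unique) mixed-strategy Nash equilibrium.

Bob's mix must leave Alice indifferent between Up and Down.
  Alice's expected payoff from Up: q·(-5) + (1−q)·4 = -9q + 4
  Alice's expected payoff from Down: q·2 + (1−q)·2 = 2
  -9q + 4 = 2  ⇒  -9q = -2  ⇒  q = 2/9.
At equilibrium Alice is indifferent across rows, so Alice's payoff equals the payoff from Up: (2/9)·(-5) + (7/9)·4 = 2.

2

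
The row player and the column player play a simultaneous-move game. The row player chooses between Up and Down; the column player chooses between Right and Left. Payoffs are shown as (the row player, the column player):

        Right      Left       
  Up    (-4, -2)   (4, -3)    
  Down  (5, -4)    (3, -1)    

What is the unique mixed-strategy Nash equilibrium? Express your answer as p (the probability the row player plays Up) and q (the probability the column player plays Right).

In a mixed equilibrium the column player is indifferent between Right and Left; this condition fixes p.
  the column player's payoff to Right: p·(-2) + (1−p)·(-4) = 2p - 4
  the column player's payoff to Left: p·(-3) + (1−p)·(-1) = -2p - 1
  2p - 4 = -2p - 1  ⇒  4p = 3  ⇒  p = 3/4.
The row player's indifference between Up and Down determines the column player's mixing probability q:
  the row player's expected payoff from Up: q·(-4) + (1−q)·4 = -8q + 4
  the row player's expected payoff from Down: q·5 + (1−q)·3 = 2q + 3
  -8q + 4 = 2q + 3  ⇒  -10q = -1  ⇒  q = 1/10.

p = 3/4, q = 1/10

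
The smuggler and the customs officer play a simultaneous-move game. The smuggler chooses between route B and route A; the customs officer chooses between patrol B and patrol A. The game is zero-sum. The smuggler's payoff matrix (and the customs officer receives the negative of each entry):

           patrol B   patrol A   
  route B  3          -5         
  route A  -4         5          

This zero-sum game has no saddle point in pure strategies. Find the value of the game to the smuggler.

v = -5/17

Set the smuggler's expected payoff from route B equal to that from route A:
  the smuggler's payoff to route B: q·3 + (1−q)·(-5) = 8q - 5
  the smuggler's payoff to route A: q·(-4) + (1−q)·5 = -9q + 5
  8q - 5 = -9q + 5  ⇒  17q = 10  ⇒  q = 10/17.
The value is the smuggler's expected payoff against this mix (using route B): (10/17)·3 + (7/17)·(-5) = -5/17.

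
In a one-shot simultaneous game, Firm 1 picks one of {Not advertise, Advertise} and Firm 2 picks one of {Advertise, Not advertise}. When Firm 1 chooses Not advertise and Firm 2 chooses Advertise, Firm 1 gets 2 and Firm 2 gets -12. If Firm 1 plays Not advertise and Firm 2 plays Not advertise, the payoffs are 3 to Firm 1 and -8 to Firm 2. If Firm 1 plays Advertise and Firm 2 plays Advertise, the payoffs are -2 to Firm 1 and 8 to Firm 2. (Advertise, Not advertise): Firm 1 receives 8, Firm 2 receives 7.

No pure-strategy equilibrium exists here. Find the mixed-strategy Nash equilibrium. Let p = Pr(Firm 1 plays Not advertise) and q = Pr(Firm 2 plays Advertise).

p = 1/5, q = 5/9

Set Firm 2's expected payoff from Advertise equal to that from Not advertise:
  Firm 2's expected payoff from Advertise: p·(-12) + (1−p)·8 = -20p + 8
  Firm 2's expected payoff from Not advertise: p·(-8) + (1−p)·7 = -15p + 7
  -20p + 8 = -15p + 7  ⇒  -5p = -1  ⇒  p = 1/5.
For Firm 1 to be willing to mix, Firm 1 must be indifferent between Not advertise and Advertise, which pins down Firm 2's mix.
  Firm 1's payoff to Not advertise: q·2 + (1−q)·3 = -q + 3
  Firm 1's payoff to Advertise: q·(-2) + (1−q)·8 = -10q + 8
  -q + 3 = -10q + 8  ⇒  9q = 5  ⇒  q = 5/9.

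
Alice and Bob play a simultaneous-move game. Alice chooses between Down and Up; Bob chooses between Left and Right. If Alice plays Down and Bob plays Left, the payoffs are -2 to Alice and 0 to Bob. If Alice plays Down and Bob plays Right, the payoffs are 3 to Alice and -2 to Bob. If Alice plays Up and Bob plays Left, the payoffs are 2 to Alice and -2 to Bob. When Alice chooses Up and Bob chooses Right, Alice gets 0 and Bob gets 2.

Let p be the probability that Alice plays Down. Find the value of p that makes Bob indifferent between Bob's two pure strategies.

p = 2/3

In a mixed equilibrium Bob is indifferent between Left and Right; this condition fixes p.
  Bob's payoff from Left: p·0 + (1−p)·(-2) = 2p - 2
  Bob's payoff from Right: p·(-2) + (1−p)·2 = -4p + 2
  2p - 2 = -4p + 2  ⇒  6p = 4  ⇒  p = 2/3.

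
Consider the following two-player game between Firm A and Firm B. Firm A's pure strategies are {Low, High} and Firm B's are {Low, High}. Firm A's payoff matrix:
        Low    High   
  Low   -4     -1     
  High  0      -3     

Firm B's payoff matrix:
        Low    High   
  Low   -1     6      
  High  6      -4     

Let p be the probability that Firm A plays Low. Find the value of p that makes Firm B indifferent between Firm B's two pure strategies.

Firm A's mix must leave Firm B indifferent between Low and High.
  Firm B's payoff to Low: p·(-1) + (1−p)·6 = -7p + 6
  Firm B's payoff to High: p·6 + (1−p)·(-4) = 10p - 4
  -7p + 6 = 10p - 4  ⇒  -17p = -10  ⇒  p = 10/17.

p = 10/17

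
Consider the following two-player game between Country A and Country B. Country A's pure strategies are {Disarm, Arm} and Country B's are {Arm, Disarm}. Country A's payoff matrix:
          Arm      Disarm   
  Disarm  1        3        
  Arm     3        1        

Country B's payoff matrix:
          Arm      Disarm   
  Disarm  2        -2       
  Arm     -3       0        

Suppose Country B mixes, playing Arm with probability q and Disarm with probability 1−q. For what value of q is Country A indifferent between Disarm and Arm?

Country B's mix must leave Country A indifferent between Disarm and Arm.
  Country A's payoff from Disarm: q·1 + (1−q)·3 = -2q + 3
  Country A's payoff from Arm: q·3 + (1−q)·1 = 2q + 1
  -2q + 3 = 2q + 1  ⇒  -4q = -2  ⇒  q = 1/2.

q = 1/2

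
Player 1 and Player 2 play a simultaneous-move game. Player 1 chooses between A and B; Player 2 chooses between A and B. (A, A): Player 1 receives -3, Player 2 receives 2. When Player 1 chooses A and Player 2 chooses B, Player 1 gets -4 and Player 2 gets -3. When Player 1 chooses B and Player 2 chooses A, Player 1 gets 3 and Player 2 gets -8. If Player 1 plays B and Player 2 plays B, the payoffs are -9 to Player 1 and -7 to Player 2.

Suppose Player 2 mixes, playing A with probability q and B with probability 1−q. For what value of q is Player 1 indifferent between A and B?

q = 5/11

Player 1's indifference between A and B determines Player 2's mixing probability q:
  Player 1's payoff to A: q·(-3) + (1−q)·(-4) = q - 4
  Player 1's payoff to B: q·3 + (1−q)·(-9) = 12q - 9
  q - 4 = 12q - 9  ⇒  -11q = -5  ⇒  q = 5/11.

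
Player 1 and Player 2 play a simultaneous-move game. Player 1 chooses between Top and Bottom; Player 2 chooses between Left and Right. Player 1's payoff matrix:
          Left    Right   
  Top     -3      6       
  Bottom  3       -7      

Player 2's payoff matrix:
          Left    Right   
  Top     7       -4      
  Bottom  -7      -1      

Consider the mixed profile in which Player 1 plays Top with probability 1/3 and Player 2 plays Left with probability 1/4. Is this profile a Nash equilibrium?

Given Player 1's mix p = 1/3, Player 2's payoff from Left is -7/3 but from Right is -2. Player 2 strictly prefers Right, so Player 2 would not mix.
So the proposed profile is not a Nash equilibrium.

No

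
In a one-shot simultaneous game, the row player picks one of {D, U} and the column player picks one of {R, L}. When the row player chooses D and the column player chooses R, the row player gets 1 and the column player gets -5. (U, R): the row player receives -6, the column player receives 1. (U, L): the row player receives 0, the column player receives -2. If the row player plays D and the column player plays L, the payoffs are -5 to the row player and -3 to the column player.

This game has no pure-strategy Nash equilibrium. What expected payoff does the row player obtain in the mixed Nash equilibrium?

-5/2

Set the row player's expected payoff from D equal to that from U:
  the row player's expected payoff from D: q·1 + (1−q)·(-5) = 6q - 5
  the row player's expected payoff from U: q·(-6) + (1−q)·0 = -6q
  6q - 5 = -6q  ⇒  12q = 5  ⇒  q = 5/12.
At equilibrium the row player is indifferent across rows, so the row player's payoff equals the payoff from D: (5/12)·1 + (7/12)·(-5) = -5/2.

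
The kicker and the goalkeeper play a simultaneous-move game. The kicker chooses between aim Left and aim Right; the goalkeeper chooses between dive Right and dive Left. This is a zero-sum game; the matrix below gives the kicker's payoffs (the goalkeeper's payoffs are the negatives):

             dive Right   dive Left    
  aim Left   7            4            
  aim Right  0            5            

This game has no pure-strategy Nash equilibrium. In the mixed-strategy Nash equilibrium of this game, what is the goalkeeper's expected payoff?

In a mixed equilibrium the goalkeeper is indifferent between dive Right and dive Left; this condition fixes p.
  the goalkeeper's payoff from dive Right: p·(-7) + (1−p)·0 = -7p
  the goalkeeper's payoff from dive Left: p·(-4) + (1−p)·(-5) = p - 5
  -7p = p - 5  ⇒  -8p = -5  ⇒  p = 5/8.
At equilibrium the goalkeeper is indifferent across columns, so the goalkeeper's payoff equals the payoff from dive Right: (5/8)·(-7) + (3/8)·0 = -35/8.

-35/8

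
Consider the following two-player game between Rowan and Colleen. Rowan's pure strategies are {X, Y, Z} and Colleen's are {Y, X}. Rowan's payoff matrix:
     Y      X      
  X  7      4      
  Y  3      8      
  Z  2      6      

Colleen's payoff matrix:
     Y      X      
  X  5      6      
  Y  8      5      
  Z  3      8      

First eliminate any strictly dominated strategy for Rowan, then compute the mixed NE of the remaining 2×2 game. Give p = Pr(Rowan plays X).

Rowan's strategy Z is strictly dominated by Y: 3 > 2 and 8 > 6. Eliminate Z.
Rowan's mix must leave Colleen indifferent between Y and X.
  Colleen's expected payoff from Y: p·5 + (1−p)·8 = -3p + 8
  Colleen's expected payoff from X: p·6 + (1−p)·5 = p + 5
  -3p + 8 = p + 5  ⇒  -4p = -3  ⇒  p = 3/4.

p = 3/4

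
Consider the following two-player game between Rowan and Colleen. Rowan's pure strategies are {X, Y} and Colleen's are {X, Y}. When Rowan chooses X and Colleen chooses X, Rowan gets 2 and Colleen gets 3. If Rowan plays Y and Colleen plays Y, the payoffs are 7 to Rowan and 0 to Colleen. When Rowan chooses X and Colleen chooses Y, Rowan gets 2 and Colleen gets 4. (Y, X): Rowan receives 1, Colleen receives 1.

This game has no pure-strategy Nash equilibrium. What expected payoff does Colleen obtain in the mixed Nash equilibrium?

2

Colleen's indifference between X and Y determines Rowan's mixing probability p:
  Colleen's expected payoff from X: p·3 + (1−p)·1 = 2p + 1
  Colleen's expected payoff from Y: p·4 + (1−p)·0 = 4p
  2p + 1 = 4p  ⇒  -2p = -1  ⇒  p = 1/2.
At equilibrium Colleen is indifferent across columns, so Colleen's payoff equals the payoff from X: (1/2)·3 + (1/2)·1 = 2.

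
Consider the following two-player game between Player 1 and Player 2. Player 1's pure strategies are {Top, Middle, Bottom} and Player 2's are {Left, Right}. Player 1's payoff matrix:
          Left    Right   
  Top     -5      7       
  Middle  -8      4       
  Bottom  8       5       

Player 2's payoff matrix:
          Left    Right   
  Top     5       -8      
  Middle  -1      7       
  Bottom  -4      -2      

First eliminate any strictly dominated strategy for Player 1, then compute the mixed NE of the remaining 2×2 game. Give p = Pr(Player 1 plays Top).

p = 2/15

Player 1's strategy Middle is strictly dominated by Top: -5 > -8 and 7 > 4. Eliminate Middle.
Player 1's mix must leave Player 2 indifferent between Left and Right.
  Player 2's expected payoff from Left: p·5 + (1−p)·(-4) = 9p - 4
  Player 2's expected payoff from Right: p·(-8) + (1−p)·(-2) = -6p - 2
  9p - 4 = -6p - 2  ⇒  15p = 2  ⇒  p = 2/15.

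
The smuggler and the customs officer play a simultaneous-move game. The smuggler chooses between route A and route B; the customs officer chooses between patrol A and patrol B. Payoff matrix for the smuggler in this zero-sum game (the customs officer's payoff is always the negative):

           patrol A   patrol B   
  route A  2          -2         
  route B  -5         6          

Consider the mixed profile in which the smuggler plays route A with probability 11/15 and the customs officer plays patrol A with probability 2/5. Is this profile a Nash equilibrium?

No

Given the customs officer's mix q = 2/5, the smuggler's payoff from route A is -2/5 but from route B is 8/5. The smuggler strictly prefers route B, so the smuggler would not mix.
So the proposed profile is not a Nash equilibrium.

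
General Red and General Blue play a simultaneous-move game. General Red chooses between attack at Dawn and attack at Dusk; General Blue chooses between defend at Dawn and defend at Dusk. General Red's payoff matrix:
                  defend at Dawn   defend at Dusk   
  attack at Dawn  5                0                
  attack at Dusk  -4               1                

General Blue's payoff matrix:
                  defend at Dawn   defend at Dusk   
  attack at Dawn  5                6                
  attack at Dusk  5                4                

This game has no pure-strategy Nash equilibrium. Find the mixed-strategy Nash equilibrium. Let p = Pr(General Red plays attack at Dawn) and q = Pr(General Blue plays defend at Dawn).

For General Blue to be willing to mix, General Blue must be indifferent between defend at Dawn and defend at Dusk, which pins down General Red's mix.
  General Blue's payoff to defend at Dawn: p·5 + (1−p)·5 = 5
  General Blue's payoff to defend at Dusk: p·6 + (1−p)·4 = 2p + 4
  5 = 2p + 4  ⇒  -2p = -1  ⇒  p = 1/2.
Set General Red's expected payoff from attack at Dawn equal to that from attack at Dusk:
  General Red's expected payoff from attack at Dawn: q·5 + (1−q)·0 = 5q
  General Red's expected payoff from attack at Dusk: q·(-4) + (1−q)·1 = -5q + 1
  5q = -5q + 1  ⇒  10q = 1  ⇒  q = 1/10.

p = 1/2, q = 1/10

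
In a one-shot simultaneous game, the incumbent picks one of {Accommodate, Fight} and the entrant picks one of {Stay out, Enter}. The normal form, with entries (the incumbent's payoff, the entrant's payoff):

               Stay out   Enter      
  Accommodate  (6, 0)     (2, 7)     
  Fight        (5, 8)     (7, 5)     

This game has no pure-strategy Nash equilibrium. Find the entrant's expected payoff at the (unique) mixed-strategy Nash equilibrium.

28/5

The entrant's indifference between Stay out and Enter determines the incumbent's mixing probability p:
  the entrant's expected payoff from Stay out: p·0 + (1−p)·8 = -8p + 8
  the entrant's expected payoff from Enter: p·7 + (1−p)·5 = 2p + 5
  -8p + 8 = 2p + 5  ⇒  -10p = -3  ⇒  p = 3/10.
At equilibrium the entrant is indifferent across columns, so the entrant's payoff equals the payoff from Stay out: (3/10)·0 + (7/10)·8 = 28/5.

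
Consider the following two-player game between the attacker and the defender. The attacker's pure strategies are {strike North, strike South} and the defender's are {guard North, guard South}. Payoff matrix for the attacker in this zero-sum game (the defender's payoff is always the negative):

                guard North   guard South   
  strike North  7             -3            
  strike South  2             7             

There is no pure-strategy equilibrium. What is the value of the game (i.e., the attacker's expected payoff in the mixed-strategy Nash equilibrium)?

v = 11/3

The attacker's indifference between strike North and strike South determines the defender's mixing probability q:
  the attacker's payoff from strike North: q·7 + (1−q)·(-3) = 10q - 3
  the attacker's payoff from strike South: q·2 + (1−q)·7 = -5q + 7
  10q - 3 = -5q + 7  ⇒  15q = 10  ⇒  q = 2/3.
The value is the attacker's expected payoff against this mix (using strike North): (2/3)·7 + (1/3)·(-3) = 11/3.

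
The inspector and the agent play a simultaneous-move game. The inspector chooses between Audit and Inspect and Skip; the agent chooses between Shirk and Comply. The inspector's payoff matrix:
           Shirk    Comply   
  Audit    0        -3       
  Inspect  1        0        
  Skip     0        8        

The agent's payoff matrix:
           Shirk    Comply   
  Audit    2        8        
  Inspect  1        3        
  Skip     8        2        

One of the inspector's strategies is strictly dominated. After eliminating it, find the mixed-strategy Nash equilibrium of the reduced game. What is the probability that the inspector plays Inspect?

The inspector's strategy Audit is strictly dominated by Inspect: 1 > 0 and 0 > -3. Eliminate Audit.
Set the agent's expected payoff from Shirk equal to that from Comply:
  the agent's payoff to Shirk: p·1 + (1−p)·8 = -7p + 8
  the agent's payoff to Comply: p·3 + (1−p)·2 = p + 2
  -7p + 8 = p + 2  ⇒  -8p = -6  ⇒  p = 3/4.

p = 3/4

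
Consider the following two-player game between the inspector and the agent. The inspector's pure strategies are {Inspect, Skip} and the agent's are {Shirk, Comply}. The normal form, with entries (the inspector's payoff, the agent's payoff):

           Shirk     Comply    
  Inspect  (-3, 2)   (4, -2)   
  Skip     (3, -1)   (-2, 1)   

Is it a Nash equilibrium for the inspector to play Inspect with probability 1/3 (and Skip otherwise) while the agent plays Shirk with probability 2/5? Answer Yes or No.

Given the agent's mix q = 2/5, the inspector's payoff from Inspect is 6/5 but from Skip is 0. The inspector strictly prefers Inspect, so the inspector would not mix.
So the proposed profile is not a Nash equilibrium.

No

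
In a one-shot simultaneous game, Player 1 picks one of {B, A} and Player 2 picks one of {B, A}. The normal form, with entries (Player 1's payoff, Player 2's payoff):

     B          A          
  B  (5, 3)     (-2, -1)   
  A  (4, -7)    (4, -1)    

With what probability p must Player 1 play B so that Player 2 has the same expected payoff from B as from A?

For Player 2 to be willing to mix, Player 2 must be indifferent between B and A, which pins down Player 1's mix.
  Player 2's payoff to B: p·3 + (1−p)·(-7) = 10p - 7
  Player 2's payoff to A: p·(-1) + (1−p)·(-1) = -1
  10p - 7 = -1  ⇒  10p = 6  ⇒  p = 3/5.

p = 3/5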